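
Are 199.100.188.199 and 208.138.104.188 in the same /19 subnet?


Mask: 255.255.224.0
199.100.188.199 AND mask = 199.100.160.0
208.138.104.188 AND mask = 208.138.96.0
No, different subnets (199.100.160.0 vs 208.138.96.0)


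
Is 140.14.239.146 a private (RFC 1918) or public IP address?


RFC 1918 private ranges:
  10.0.0.0/8 (10.0.0.0 - 10.255.255.255)
  172.16.0.0/12 (172.16.0.0 - 172.31.255.255)
  192.168.0.0/16 (192.168.0.0 - 192.168.255.255)
Public (not in any RFC 1918 range)


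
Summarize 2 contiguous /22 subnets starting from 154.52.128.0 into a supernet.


Original prefix: /22
Number of subnets: 2 = 2^1
New prefix = 22 - 1 = 21
Supernet: 154.52.128.0/21


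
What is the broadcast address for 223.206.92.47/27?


Network: 223.206.92.32/27
Host bits = 5
Set all host bits to 1:
Broadcast: 223.206.92.63


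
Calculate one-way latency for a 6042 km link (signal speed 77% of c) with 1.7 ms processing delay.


Speed = 0.77 * 3e5 km/s = 231000 km/s
Propagation delay = 6042 / 231000 = 0.0262 s = 26.1558 ms
Processing delay = 1.7 ms
Total one-way latency = 27.8558 ms


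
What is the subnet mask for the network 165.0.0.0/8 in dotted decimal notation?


/8 means 8 network bits, 24 host bits
Binary: 11111111000000000000000000000000
Mask: 255.0.0.0


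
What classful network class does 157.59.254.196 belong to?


First octet: 157
Binary: 10011101
10xxxxxx -> Class B (128-191)
Class B, default mask 255.255.0.0 (/16)


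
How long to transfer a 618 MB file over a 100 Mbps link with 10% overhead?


Effective throughput = 100 * (1 - 10/100) = 90 Mbps
File size in Mb = 618 * 8 = 4944 Mb
Time = 4944 / 90
Time = 54.9333 seconds


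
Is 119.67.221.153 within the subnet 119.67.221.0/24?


Subnet network: 119.67.221.0
Test IP AND mask: 119.67.221.0
Yes, 119.67.221.153 is in 119.67.221.0/24


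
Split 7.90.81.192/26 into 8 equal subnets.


New prefix = 26 + 3 = 29
Each subnet has 8 addresses
  7.90.81.192/29
  7.90.81.200/29
  7.90.81.208/29
  7.90.81.216/29
  7.90.81.224/29
  7.90.81.232/29
  7.90.81.240/29
  7.90.81.248/29
Subnets: 7.90.81.192/29, 7.90.81.200/29, 7.90.81.208/29, 7.90.81.216/29, 7.90.81.224/29, 7.90.81.232/29, 7.90.81.240/29, 7.90.81.248/29


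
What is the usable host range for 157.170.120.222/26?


Network: 157.170.120.192
Broadcast: 157.170.120.255
First usable = network + 1
Last usable = broadcast - 1
Range: 157.170.120.193 to 157.170.120.254


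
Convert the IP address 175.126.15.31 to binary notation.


175 = 10101111
126 = 01111110
15 = 00001111
31 = 00011111
Binary: 10101111.01111110.00001111.00011111


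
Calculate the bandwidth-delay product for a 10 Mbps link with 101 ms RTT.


BDP = bandwidth * RTT
= 10 Mbps * 101 ms
= 10 * 1e6 * 101 / 1000 bits
= 1010000 bits
= 126250 bytes
= 123.291 KB
BDP = 1010000 bits (126250 bytes)


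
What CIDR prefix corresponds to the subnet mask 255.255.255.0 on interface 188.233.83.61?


Binary: 11111111.11111111.11111111.00000000
Count leading 1s
Prefix: /24


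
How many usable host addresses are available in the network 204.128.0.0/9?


Host bits = 32 - 9 = 23
Total addresses = 2^23 = 8388608
Usable = total - 2 (network and broadcast)
Usable hosts: 8388606


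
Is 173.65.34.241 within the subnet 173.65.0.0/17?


Subnet network: 173.65.0.0
Test IP AND mask: 173.65.0.0
Yes, 173.65.34.241 is in 173.65.0.0/17


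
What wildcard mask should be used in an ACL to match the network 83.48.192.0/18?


Subnet mask: 255.255.192.0
Wildcard = 255.255.255.255 - subnet mask
255 - 255 = 0
255 - 255 = 0
255 - 192 = 63
255 - 0 = 255
Wildcard: 0.0.63.255


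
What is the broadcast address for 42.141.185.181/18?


Network: 42.141.128.0/18
Host bits = 14
Set all host bits to 1:
Broadcast: 42.141.191.255


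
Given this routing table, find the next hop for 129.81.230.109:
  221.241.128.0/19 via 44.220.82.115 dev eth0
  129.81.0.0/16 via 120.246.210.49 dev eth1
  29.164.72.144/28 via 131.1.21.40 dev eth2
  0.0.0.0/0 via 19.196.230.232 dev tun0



Longest prefix match for 129.81.230.109:
  /19 221.241.128.0: no
  /16 129.81.0.0: MATCH
  /28 29.164.72.144: no
  /0 0.0.0.0: MATCH
Selected: next-hop 120.246.210.49 via eth1 (matched /16)


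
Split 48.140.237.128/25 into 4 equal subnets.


New prefix = 25 + 2 = 27
Each subnet has 32 addresses
  48.140.237.128/27
  48.140.237.160/27
  48.140.237.192/27
  48.140.237.224/27
Subnets: 48.140.237.128/27, 48.140.237.160/27, 48.140.237.192/27, 48.140.237.224/27


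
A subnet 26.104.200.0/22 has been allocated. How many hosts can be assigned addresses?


Host bits = 32 - 22 = 10
Total addresses = 2^10 = 1024
Usable = total - 2 (network and broadcast)
Usable hosts: 1022


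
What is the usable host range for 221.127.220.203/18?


Network: 221.127.192.0
Broadcast: 221.127.255.255
First usable = network + 1
Last usable = broadcast - 1
Range: 221.127.192.1 to 221.127.255.254


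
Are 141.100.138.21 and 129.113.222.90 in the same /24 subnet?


Mask: 255.255.255.0
141.100.138.21 AND mask = 141.100.138.0
129.113.222.90 AND mask = 129.113.222.0
No, different subnets (141.100.138.0 vs 129.113.222.0)


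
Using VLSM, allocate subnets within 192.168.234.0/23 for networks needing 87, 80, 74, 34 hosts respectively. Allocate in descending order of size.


87 hosts -> /25 (126 usable): 192.168.234.0/25
80 hosts -> /25 (126 usable): 192.168.234.128/25
74 hosts -> /25 (126 usable): 192.168.235.0/25
34 hosts -> /26 (62 usable): 192.168.235.128/26
Allocation: 192.168.234.0/25 (87 hosts, 126 usable); 192.168.234.128/25 (80 hosts, 126 usable); 192.168.235.0/25 (74 hosts, 126 usable); 192.168.235.128/26 (34 hosts, 62 usable)


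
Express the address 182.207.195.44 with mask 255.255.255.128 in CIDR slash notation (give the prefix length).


Binary: 11111111.11111111.11111111.10000000
Count leading 1s
Prefix: /25


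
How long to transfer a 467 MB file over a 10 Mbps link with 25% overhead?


Effective throughput = 10 * (1 - 25/100) = 7.5 Mbps
File size in Mb = 467 * 8 = 3736 Mb
Time = 3736 / 7.5
Time = 498.1333 seconds


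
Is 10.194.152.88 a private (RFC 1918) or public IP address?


RFC 1918 private ranges:
  10.0.0.0/8 (10.0.0.0 - 10.255.255.255)
  172.16.0.0/12 (172.16.0.0 - 172.31.255.255)
  192.168.0.0/16 (192.168.0.0 - 192.168.255.255)
Private (in 10.0.0.0/8)


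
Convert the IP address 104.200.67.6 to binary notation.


104 = 01101000
200 = 11001000
67 = 01000011
6 = 00000110
Binary: 01101000.11001000.01000011.00000110


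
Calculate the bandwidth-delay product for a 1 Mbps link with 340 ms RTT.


BDP = bandwidth * RTT
= 1 Mbps * 340 ms
= 1 * 1e6 * 340 / 1000 bits
= 340000 bits
= 42500 bytes
= 41.5039 KB
BDP = 340000 bits (42500 bytes)


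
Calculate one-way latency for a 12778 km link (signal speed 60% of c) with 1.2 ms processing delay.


Speed = 0.6 * 3e5 km/s = 180000 km/s
Propagation delay = 12778 / 180000 = 0.071 s = 70.9889 ms
Processing delay = 1.2 ms
Total one-way latency = 72.1889 ms


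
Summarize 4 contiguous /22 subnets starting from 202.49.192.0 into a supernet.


Original prefix: /22
Number of subnets: 4 = 2^2
New prefix = 22 - 2 = 20
Supernet: 202.49.192.0/20


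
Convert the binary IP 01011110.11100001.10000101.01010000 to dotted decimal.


01011110 = 94
11100001 = 225
10000101 = 133
01010000 = 80
IP: 94.225.133.80


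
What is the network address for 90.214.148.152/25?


IP:   01011010.11010110.10010100.10011000
Mask: 11111111.11111111.11111111.10000000
AND operation:
Net:  01011010.11010110.10010100.10000000
Network: 90.214.148.128/25


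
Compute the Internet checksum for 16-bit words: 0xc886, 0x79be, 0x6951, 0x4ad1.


Sum all words (with carry folding):
+ 0xc886 = 0xc886
+ 0x79be = 0x4245
+ 0x6951 = 0xab96
+ 0x4ad1 = 0xf667
One's complement: ~0xf667
Checksum = 0x0998


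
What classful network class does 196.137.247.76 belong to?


First octet: 196
Binary: 11000100
110xxxxx -> Class C (192-223)
Class C, default mask 255.255.255.0 (/24)


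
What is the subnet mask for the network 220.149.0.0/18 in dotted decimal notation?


/18 means 18 network bits, 14 host bits
Binary: 11111111111111111100000000000000
Mask: 255.255.192.0


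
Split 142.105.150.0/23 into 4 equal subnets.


New prefix = 23 + 2 = 25
Each subnet has 128 addresses
  142.105.150.0/25
  142.105.150.128/25
  142.105.151.0/25
  142.105.151.128/25
Subnets: 142.105.150.0/25, 142.105.150.128/25, 142.105.151.0/25, 142.105.151.128/25


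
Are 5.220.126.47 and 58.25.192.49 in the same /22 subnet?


Mask: 255.255.252.0
5.220.126.47 AND mask = 5.220.124.0
58.25.192.49 AND mask = 58.25.192.0
No, different subnets (5.220.124.0 vs 58.25.192.0)


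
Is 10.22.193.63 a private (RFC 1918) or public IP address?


RFC 1918 private ranges:
  10.0.0.0/8 (10.0.0.0 - 10.255.255.255)
  172.16.0.0/12 (172.16.0.0 - 172.31.255.255)
  192.168.0.0/16 (192.168.0.0 - 192.168.255.255)
Private (in 10.0.0.0/8)


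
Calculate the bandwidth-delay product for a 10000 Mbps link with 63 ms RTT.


BDP = bandwidth * RTT
= 10000 Mbps * 63 ms
= 10000 * 1e6 * 63 / 1000 bits
= 630000000 bits
= 78750000 bytes
= 76904.2969 KB
BDP = 630000000 bits (78750000 bytes)


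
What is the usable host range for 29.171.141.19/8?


Network: 29.0.0.0
Broadcast: 29.255.255.255
First usable = network + 1
Last usable = broadcast - 1
Range: 29.0.0.1 to 29.255.255.254


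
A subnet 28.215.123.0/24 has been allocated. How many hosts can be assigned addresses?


Host bits = 32 - 24 = 8
Total addresses = 2^8 = 256
Usable = total - 2 (network and broadcast)
Usable hosts: 254


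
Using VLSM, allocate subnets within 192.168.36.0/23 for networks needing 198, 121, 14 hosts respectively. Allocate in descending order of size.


198 hosts -> /24 (254 usable): 192.168.36.0/24
121 hosts -> /25 (126 usable): 192.168.37.0/25
14 hosts -> /28 (14 usable): 192.168.37.128/28
Allocation: 192.168.36.0/24 (198 hosts, 254 usable); 192.168.37.0/25 (121 hosts, 126 usable); 192.168.37.128/28 (14 hosts, 14 usable)


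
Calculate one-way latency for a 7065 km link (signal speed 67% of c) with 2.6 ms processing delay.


Speed = 0.67 * 3e5 km/s = 201000 km/s
Propagation delay = 7065 / 201000 = 0.0351 s = 35.1493 ms
Processing delay = 2.6 ms
Total one-way latency = 37.7493 ms


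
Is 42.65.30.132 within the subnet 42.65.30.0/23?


Subnet network: 42.65.30.0
Test IP AND mask: 42.65.30.0
Yes, 42.65.30.132 is in 42.65.30.0/23


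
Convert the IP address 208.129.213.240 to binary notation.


208 = 11010000
129 = 10000001
213 = 11010101
240 = 11110000
Binary: 11010000.10000001.11010101.11110000


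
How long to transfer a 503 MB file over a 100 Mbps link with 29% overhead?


Effective throughput = 100 * (1 - 29/100) = 71 Mbps
File size in Mb = 503 * 8 = 4024 Mb
Time = 4024 / 71
Time = 56.6761 seconds


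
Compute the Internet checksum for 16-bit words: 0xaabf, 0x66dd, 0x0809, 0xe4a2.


Sum all words (with carry folding):
+ 0xaabf = 0xaabf
+ 0x66dd = 0x119d
+ 0x0809 = 0x19a6
+ 0xe4a2 = 0xfe48
One's complement: ~0xfe48
Checksum = 0x01b7


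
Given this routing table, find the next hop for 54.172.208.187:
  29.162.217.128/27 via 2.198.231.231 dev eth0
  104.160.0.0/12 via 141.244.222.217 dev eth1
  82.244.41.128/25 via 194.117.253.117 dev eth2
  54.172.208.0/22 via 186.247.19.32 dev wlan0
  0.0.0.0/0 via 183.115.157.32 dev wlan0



Longest prefix match for 54.172.208.187:
  /27 29.162.217.128: no
  /12 104.160.0.0: no
  /25 82.244.41.128: no
  /22 54.172.208.0: MATCH
  /0 0.0.0.0: MATCH
Selected: next-hop 186.247.19.32 via wlan0 (matched /22)


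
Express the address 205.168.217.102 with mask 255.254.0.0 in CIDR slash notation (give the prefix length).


Binary: 11111111.11111110.00000000.00000000
Count leading 1s
Prefix: /15


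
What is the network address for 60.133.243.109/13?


IP:   00111100.10000101.11110011.01101101
Mask: 11111111.11111000.00000000.00000000
AND operation:
Net:  00111100.10000000.00000000.00000000
Network: 60.128.0.0/13


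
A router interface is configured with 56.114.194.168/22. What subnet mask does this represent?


/22 means 22 network bits, 10 host bits
Binary: 11111111111111111111110000000000
Mask: 255.255.252.0


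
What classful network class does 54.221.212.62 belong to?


First octet: 54
Binary: 00110110
0xxxxxxx -> Class A (1-126)
Class A, default mask 255.0.0.0 (/8)


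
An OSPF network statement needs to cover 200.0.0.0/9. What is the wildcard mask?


Subnet mask: 255.128.0.0
Wildcard = 255.255.255.255 - subnet mask
255 - 255 = 0
255 - 128 = 127
255 - 0 = 255
255 - 0 = 255
Wildcard: 0.127.255.255


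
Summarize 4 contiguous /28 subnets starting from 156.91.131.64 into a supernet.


Original prefix: /28
Number of subnets: 4 = 2^2
New prefix = 28 - 2 = 26
Supernet: 156.91.131.64/26


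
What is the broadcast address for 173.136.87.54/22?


Network: 173.136.84.0/22
Host bits = 10
Set all host bits to 1:
Broadcast: 173.136.87.255


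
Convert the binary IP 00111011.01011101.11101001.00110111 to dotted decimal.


00111011 = 59
01011101 = 93
11101001 = 233
00110111 = 55
IP: 59.93.233.55


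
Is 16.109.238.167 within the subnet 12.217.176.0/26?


Subnet network: 12.217.176.0
Test IP AND mask: 16.109.238.128
No, 16.109.238.167 is not in 12.217.176.0/26


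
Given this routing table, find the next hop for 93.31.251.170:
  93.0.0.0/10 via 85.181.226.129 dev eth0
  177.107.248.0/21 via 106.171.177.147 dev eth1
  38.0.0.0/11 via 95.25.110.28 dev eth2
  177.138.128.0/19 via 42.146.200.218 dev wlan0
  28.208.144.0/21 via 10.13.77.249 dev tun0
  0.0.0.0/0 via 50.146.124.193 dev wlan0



Longest prefix match for 93.31.251.170:
  /10 93.0.0.0: MATCH
  /21 177.107.248.0: no
  /11 38.0.0.0: no
  /19 177.138.128.0: no
  /21 28.208.144.0: no
  /0 0.0.0.0: MATCH
Selected: next-hop 85.181.226.129 via eth0 (matched /10)


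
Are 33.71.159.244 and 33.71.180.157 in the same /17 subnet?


Mask: 255.255.128.0
33.71.159.244 AND mask = 33.71.128.0
33.71.180.157 AND mask = 33.71.128.0
Yes, same subnet (33.71.128.0)


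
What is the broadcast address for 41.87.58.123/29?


Network: 41.87.58.120/29
Host bits = 3
Set all host bits to 1:
Broadcast: 41.87.58.127


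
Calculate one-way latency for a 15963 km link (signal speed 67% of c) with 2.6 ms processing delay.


Speed = 0.67 * 3e5 km/s = 201000 km/s
Propagation delay = 15963 / 201000 = 0.0794 s = 79.4179 ms
Processing delay = 2.6 ms
Total one-way latency = 82.0179 ms


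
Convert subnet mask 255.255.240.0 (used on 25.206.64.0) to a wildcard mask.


Subnet mask: 255.255.240.0
Wildcard = 255.255.255.255 - subnet mask
255 - 255 = 0
255 - 255 = 0
255 - 240 = 15
255 - 0 = 255
Wildcard: 0.0.15.255


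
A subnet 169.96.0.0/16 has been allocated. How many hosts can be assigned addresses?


Host bits = 32 - 16 = 16
Total addresses = 2^16 = 65536
Usable = total - 2 (network and broadcast)
Usable hosts: 65534


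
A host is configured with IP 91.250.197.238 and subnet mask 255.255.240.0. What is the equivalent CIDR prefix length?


Binary: 11111111.11111111.11110000.00000000
Count leading 1s
Prefix: /20


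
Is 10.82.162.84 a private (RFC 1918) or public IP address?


RFC 1918 private ranges:
  10.0.0.0/8 (10.0.0.0 - 10.255.255.255)
  172.16.0.0/12 (172.16.0.0 - 172.31.255.255)
  192.168.0.0/16 (192.168.0.0 - 192.168.255.255)
Private (in 10.0.0.0/8)


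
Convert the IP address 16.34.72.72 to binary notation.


16 = 00010000
34 = 00100010
72 = 01001000
72 = 01001000
Binary: 00010000.00100010.01001000.01001000


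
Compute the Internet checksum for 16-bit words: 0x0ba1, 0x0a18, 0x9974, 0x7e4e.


Sum all words (with carry folding):
+ 0x0ba1 = 0x0ba1
+ 0x0a18 = 0x15b9
+ 0x9974 = 0xaf2d
+ 0x7e4e = 0x2d7c
One's complement: ~0x2d7c
Checksum = 0xd283


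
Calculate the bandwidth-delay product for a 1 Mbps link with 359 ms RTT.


BDP = bandwidth * RTT
= 1 Mbps * 359 ms
= 1 * 1e6 * 359 / 1000 bits
= 359000 bits
= 44875 bytes
= 43.8232 KB
BDP = 359000 bits (44875 bytes)


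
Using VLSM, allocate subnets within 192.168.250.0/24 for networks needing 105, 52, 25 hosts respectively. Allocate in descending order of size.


105 hosts -> /25 (126 usable): 192.168.250.0/25
52 hosts -> /26 (62 usable): 192.168.250.128/26
25 hosts -> /27 (30 usable): 192.168.250.192/27
Allocation: 192.168.250.0/25 (105 hosts, 126 usable); 192.168.250.128/26 (52 hosts, 62 usable); 192.168.250.192/27 (25 hosts, 30 usable)


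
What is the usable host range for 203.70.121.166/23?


Network: 203.70.120.0
Broadcast: 203.70.121.255
First usable = network + 1
Last usable = broadcast - 1
Range: 203.70.120.1 to 203.70.121.254


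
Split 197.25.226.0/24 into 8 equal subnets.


New prefix = 24 + 3 = 27
Each subnet has 32 addresses
  197.25.226.0/27
  197.25.226.32/27
  197.25.226.64/27
  197.25.226.96/27
  197.25.226.128/27
  197.25.226.160/27
  197.25.226.192/27
  197.25.226.224/27
Subnets: 197.25.226.0/27, 197.25.226.32/27, 197.25.226.64/27, 197.25.226.96/27, 197.25.226.128/27, 197.25.226.160/27, 197.25.226.192/27, 197.25.226.224/27


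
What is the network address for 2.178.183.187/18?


IP:   00000010.10110010.10110111.10111011
Mask: 11111111.11111111.11000000.00000000
AND operation:
Net:  00000010.10110010.10000000.00000000
Network: 2.178.128.0/18


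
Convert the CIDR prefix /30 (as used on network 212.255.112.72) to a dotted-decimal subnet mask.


/30 means 30 network bits, 2 host bits
Binary: 11111111111111111111111111111100
Mask: 255.255.255.252


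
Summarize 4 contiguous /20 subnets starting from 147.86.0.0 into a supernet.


Original prefix: /20
Number of subnets: 4 = 2^2
New prefix = 20 - 2 = 18
Supernet: 147.86.0.0/18


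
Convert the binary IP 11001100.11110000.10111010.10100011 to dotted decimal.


11001100 = 204
11110000 = 240
10111010 = 186
10100011 = 163
IP: 204.240.186.163


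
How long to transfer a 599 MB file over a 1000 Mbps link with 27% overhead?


Effective throughput = 1000 * (1 - 27/100) = 730 Mbps
File size in Mb = 599 * 8 = 4792 Mb
Time = 4792 / 730
Time = 6.5644 seconds


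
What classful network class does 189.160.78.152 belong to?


First octet: 189
Binary: 10111101
10xxxxxx -> Class B (128-191)
Class B, default mask 255.255.0.0 (/16)


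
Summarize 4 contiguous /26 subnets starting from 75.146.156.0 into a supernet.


Original prefix: /26
Number of subnets: 4 = 2^2
New prefix = 26 - 2 = 24
Supernet: 75.146.156.0/24


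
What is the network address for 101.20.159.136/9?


IP:   01100101.00010100.10011111.10001000
Mask: 11111111.10000000.00000000.00000000
AND operation:
Net:  01100101.00000000.00000000.00000000
Network: 101.0.0.0/9


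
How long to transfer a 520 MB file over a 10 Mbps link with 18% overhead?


Effective throughput = 10 * (1 - 18/100) = 8.2 Mbps
File size in Mb = 520 * 8 = 4160 Mb
Time = 4160 / 8.2
Time = 507.3171 seconds


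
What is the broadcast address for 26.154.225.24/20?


Network: 26.154.224.0/20
Host bits = 12
Set all host bits to 1:
Broadcast: 26.154.239.255


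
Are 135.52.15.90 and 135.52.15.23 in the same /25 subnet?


Mask: 255.255.255.128
135.52.15.90 AND mask = 135.52.15.0
135.52.15.23 AND mask = 135.52.15.0
Yes, same subnet (135.52.15.0)


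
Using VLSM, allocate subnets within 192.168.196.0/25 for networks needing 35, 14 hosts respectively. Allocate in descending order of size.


35 hosts -> /26 (62 usable): 192.168.196.0/26
14 hosts -> /28 (14 usable): 192.168.196.64/28
Allocation: 192.168.196.0/26 (35 hosts, 62 usable); 192.168.196.64/28 (14 hosts, 14 usable)


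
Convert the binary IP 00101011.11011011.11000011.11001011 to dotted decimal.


00101011 = 43
11011011 = 219
11000011 = 195
11001011 = 203
IP: 43.219.195.203


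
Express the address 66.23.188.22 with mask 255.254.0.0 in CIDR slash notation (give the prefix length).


Binary: 11111111.11111110.00000000.00000000
Count leading 1s
Prefix: /15


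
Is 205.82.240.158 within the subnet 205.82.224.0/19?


Subnet network: 205.82.224.0
Test IP AND mask: 205.82.224.0
Yes, 205.82.240.158 is in 205.82.224.0/19


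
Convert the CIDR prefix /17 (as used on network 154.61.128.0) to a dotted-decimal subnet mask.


/17 means 17 network bits, 15 host bits
Binary: 11111111111111111000000000000000
Mask: 255.255.128.0


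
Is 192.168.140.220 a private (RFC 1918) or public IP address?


RFC 1918 private ranges:
  10.0.0.0/8 (10.0.0.0 - 10.255.255.255)
  172.16.0.0/12 (172.16.0.0 - 172.31.255.255)
  192.168.0.0/16 (192.168.0.0 - 192.168.255.255)
Private (in 192.168.0.0/16)


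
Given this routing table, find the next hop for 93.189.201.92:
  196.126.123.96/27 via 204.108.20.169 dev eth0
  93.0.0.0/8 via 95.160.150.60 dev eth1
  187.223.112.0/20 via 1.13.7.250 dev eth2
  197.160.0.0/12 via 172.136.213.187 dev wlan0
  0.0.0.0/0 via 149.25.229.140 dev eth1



Longest prefix match for 93.189.201.92:
  /27 196.126.123.96: no
  /8 93.0.0.0: MATCH
  /20 187.223.112.0: no
  /12 197.160.0.0: no
  /0 0.0.0.0: MATCH
Selected: next-hop 95.160.150.60 via eth1 (matched /8)


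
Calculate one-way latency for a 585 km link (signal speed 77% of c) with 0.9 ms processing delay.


Speed = 0.77 * 3e5 km/s = 231000 km/s
Propagation delay = 585 / 231000 = 0.0025 s = 2.5325 ms
Processing delay = 0.9 ms
Total one-way latency = 3.4325 ms


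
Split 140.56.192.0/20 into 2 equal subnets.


New prefix = 20 + 1 = 21
Each subnet has 2048 addresses
  140.56.192.0/21
  140.56.200.0/21
Subnets: 140.56.192.0/21, 140.56.200.0/21


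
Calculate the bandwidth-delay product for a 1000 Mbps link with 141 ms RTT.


BDP = bandwidth * RTT
= 1000 Mbps * 141 ms
= 1000 * 1e6 * 141 / 1000 bits
= 141000000 bits
= 17625000 bytes
= 17211.9141 KB
BDP = 141000000 bits (17625000 bytes)


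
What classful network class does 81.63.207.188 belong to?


First octet: 81
Binary: 01010001
0xxxxxxx -> Class A (1-126)
Class A, default mask 255.0.0.0 (/8)


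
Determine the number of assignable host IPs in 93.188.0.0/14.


Host bits = 32 - 14 = 18
Total addresses = 2^18 = 262144
Usable = total - 2 (network and broadcast)
Usable hosts: 262142


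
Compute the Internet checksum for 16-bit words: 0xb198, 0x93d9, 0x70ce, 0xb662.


Sum all words (with carry folding):
+ 0xb198 = 0xb198
+ 0x93d9 = 0x4572
+ 0x70ce = 0xb640
+ 0xb662 = 0x6ca3
One's complement: ~0x6ca3
Checksum = 0x935c


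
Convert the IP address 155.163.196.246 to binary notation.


155 = 10011011
163 = 10100011
196 = 11000100
246 = 11110110
Binary: 10011011.10100011.11000100.11110110


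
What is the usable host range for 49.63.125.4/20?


Network: 49.63.112.0
Broadcast: 49.63.127.255
First usable = network + 1
Last usable = broadcast - 1
Range: 49.63.112.1 to 49.63.127.254


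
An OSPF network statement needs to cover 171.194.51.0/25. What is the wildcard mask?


Subnet mask: 255.255.255.128
Wildcard = 255.255.255.255 - subnet mask
255 - 255 = 0
255 - 255 = 0
255 - 255 = 0
255 - 128 = 127
Wildcard: 0.0.0.127


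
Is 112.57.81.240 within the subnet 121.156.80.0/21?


Subnet network: 121.156.80.0
Test IP AND mask: 112.57.80.0
No, 112.57.81.240 is not in 121.156.80.0/21


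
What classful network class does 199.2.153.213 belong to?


First octet: 199
Binary: 11000111
110xxxxx -> Class C (192-223)
Class C, default mask 255.255.255.0 (/24)


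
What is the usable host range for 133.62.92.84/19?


Network: 133.62.64.0
Broadcast: 133.62.95.255
First usable = network + 1
Last usable = broadcast - 1
Range: 133.62.64.1 to 133.62.95.254


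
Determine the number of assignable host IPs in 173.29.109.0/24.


Host bits = 32 - 24 = 8
Total addresses = 2^8 = 256
Usable = total - 2 (network and broadcast)
Usable hosts: 254


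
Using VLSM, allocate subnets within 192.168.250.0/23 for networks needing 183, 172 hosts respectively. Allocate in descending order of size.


183 hosts -> /24 (254 usable): 192.168.250.0/24
172 hosts -> /24 (254 usable): 192.168.251.0/24
Allocation: 192.168.250.0/24 (183 hosts, 254 usable); 192.168.251.0/24 (172 hosts, 254 usable)


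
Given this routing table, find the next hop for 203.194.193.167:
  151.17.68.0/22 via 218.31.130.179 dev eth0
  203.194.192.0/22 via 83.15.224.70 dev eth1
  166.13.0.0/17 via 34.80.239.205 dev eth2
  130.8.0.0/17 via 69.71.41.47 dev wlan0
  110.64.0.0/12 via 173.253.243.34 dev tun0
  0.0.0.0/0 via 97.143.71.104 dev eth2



Longest prefix match for 203.194.193.167:
  /22 151.17.68.0: no
  /22 203.194.192.0: MATCH
  /17 166.13.0.0: no
  /17 130.8.0.0: no
  /12 110.64.0.0: no
  /0 0.0.0.0: MATCH
Selected: next-hop 83.15.224.70 via eth1 (matched /22)


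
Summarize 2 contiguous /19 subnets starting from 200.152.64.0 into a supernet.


Original prefix: /19
Number of subnets: 2 = 2^1
New prefix = 19 - 1 = 18
Supernet: 200.152.64.0/18


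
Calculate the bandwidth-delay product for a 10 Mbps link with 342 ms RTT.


BDP = bandwidth * RTT
= 10 Mbps * 342 ms
= 10 * 1e6 * 342 / 1000 bits
= 3420000 bits
= 427500 bytes
= 417.4805 KB
BDP = 3420000 bits (427500 bytes)


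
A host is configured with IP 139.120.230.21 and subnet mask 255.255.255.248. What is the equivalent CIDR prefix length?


Binary: 11111111.11111111.11111111.11111000
Count leading 1s
Prefix: /29


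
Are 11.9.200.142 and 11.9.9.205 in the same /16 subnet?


Mask: 255.255.0.0
11.9.200.142 AND mask = 11.9.0.0
11.9.9.205 AND mask = 11.9.0.0
Yes, same subnet (11.9.0.0)


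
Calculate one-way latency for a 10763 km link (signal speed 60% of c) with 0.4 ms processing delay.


Speed = 0.6 * 3e5 km/s = 180000 km/s
Propagation delay = 10763 / 180000 = 0.0598 s = 59.7944 ms
Processing delay = 0.4 ms
Total one-way latency = 60.1944 ms


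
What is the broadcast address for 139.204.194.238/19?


Network: 139.204.192.0/19
Host bits = 13
Set all host bits to 1:
Broadcast: 139.204.223.255


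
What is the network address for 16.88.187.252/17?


IP:   00010000.01011000.10111011.11111100
Mask: 11111111.11111111.10000000.00000000
AND operation:
Net:  00010000.01011000.10000000.00000000
Network: 16.88.128.0/17


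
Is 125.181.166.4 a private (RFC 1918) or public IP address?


RFC 1918 private ranges:
  10.0.0.0/8 (10.0.0.0 - 10.255.255.255)
  172.16.0.0/12 (172.16.0.0 - 172.31.255.255)
  192.168.0.0/16 (192.168.0.0 - 192.168.255.255)
Public (not in any RFC 1918 range)


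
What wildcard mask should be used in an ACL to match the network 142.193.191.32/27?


Subnet mask: 255.255.255.224
Wildcard = 255.255.255.255 - subnet mask
255 - 255 = 0
255 - 255 = 0
255 - 255 = 0
255 - 224 = 31
Wildcard: 0.0.0.31


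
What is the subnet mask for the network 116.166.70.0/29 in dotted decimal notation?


/29 means 29 network bits, 3 host bits
Binary: 11111111111111111111111111111000
Mask: 255.255.255.248


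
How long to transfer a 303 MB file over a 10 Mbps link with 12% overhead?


Effective throughput = 10 * (1 - 12/100) = 8.8 Mbps
File size in Mb = 303 * 8 = 2424 Mb
Time = 2424 / 8.8
Time = 275.4545 seconds


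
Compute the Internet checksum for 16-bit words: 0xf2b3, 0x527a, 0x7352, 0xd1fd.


Sum all words (with carry folding):
+ 0xf2b3 = 0xf2b3
+ 0x527a = 0x452e
+ 0x7352 = 0xb880
+ 0xd1fd = 0x8a7e
One's complement: ~0x8a7e
Checksum = 0x7581


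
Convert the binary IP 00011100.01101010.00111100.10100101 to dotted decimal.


00011100 = 28
01101010 = 106
00111100 = 60
10100101 = 165
IP: 28.106.60.165


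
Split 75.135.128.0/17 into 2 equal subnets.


New prefix = 17 + 1 = 18
Each subnet has 16384 addresses
  75.135.128.0/18
  75.135.192.0/18
Subnets: 75.135.128.0/18, 75.135.192.0/18


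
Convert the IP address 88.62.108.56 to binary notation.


88 = 01011000
62 = 00111110
108 = 01101100
56 = 00111000
Binary: 01011000.00111110.01101100.00111000


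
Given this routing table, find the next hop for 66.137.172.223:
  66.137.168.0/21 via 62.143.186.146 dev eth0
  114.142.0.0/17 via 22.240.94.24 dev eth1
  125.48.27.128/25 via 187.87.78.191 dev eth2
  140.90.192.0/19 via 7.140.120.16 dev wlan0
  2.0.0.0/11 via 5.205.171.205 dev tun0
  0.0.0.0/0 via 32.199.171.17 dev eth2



Longest prefix match for 66.137.172.223:
  /21 66.137.168.0: MATCH
  /17 114.142.0.0: no
  /25 125.48.27.128: no
  /19 140.90.192.0: no
  /11 2.0.0.0: no
  /0 0.0.0.0: MATCH
Selected: next-hop 62.143.186.146 via eth0 (matched /21)


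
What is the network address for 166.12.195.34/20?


IP:   10100110.00001100.11000011.00100010
Mask: 11111111.11111111.11110000.00000000
AND operation:
Net:  10100110.00001100.11000000.00000000
Network: 166.12.192.0/20


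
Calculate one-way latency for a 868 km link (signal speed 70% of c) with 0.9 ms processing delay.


Speed = 0.7 * 3e5 km/s = 210000 km/s
Propagation delay = 868 / 210000 = 0.0041 s = 4.1333 ms
Processing delay = 0.9 ms
Total one-way latency = 5.0333 ms


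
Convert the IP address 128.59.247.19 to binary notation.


128 = 10000000
59 = 00111011
247 = 11110111
19 = 00010011
Binary: 10000000.00111011.11110111.00010011


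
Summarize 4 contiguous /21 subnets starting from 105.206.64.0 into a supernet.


Original prefix: /21
Number of subnets: 4 = 2^2
New prefix = 21 - 2 = 19
Supernet: 105.206.64.0/19


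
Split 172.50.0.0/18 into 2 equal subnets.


New prefix = 18 + 1 = 19
Each subnet has 8192 addresses
  172.50.0.0/19
  172.50.32.0/19
Subnets: 172.50.0.0/19, 172.50.32.0/19


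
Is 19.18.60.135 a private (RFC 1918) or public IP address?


RFC 1918 private ranges:
  10.0.0.0/8 (10.0.0.0 - 10.255.255.255)
  172.16.0.0/12 (172.16.0.0 - 172.31.255.255)
  192.168.0.0/16 (192.168.0.0 - 192.168.255.255)
Public (not in any RFC 1918 range)


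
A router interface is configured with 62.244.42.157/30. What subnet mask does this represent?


/30 means 30 network bits, 2 host bits
Binary: 11111111111111111111111111111100
Mask: 255.255.255.252


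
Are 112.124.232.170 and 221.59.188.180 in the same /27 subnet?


Mask: 255.255.255.224
112.124.232.170 AND mask = 112.124.232.160
221.59.188.180 AND mask = 221.59.188.160
No, different subnets (112.124.232.160 vs 221.59.188.160)


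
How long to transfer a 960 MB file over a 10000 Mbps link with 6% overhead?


Effective throughput = 10000 * (1 - 6/100) = 9400 Mbps
File size in Mb = 960 * 8 = 7680 Mb
Time = 7680 / 9400
Time = 0.817 seconds


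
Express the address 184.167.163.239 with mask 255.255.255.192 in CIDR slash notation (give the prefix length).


Binary: 11111111.11111111.11111111.11000000
Count leading 1s
Prefix: /26


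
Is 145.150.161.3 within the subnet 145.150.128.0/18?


Subnet network: 145.150.128.0
Test IP AND mask: 145.150.128.0
Yes, 145.150.161.3 is in 145.150.128.0/18


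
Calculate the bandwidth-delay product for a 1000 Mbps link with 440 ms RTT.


BDP = bandwidth * RTT
= 1000 Mbps * 440 ms
= 1000 * 1e6 * 440 / 1000 bits
= 440000000 bits
= 55000000 bytes
= 53710.9375 KB
BDP = 440000000 bits (55000000 bytes)


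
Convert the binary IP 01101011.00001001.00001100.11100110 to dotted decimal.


01101011 = 107
00001001 = 9
00001100 = 12
11100110 = 230
IP: 107.9.12.230


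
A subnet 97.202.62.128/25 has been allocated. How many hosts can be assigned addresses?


Host bits = 32 - 25 = 7
Total addresses = 2^7 = 128
Usable = total - 2 (network and broadcast)
Usable hosts: 126


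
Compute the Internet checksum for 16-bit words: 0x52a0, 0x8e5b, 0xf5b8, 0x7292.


Sum all words (with carry folding):
+ 0x52a0 = 0x52a0
+ 0x8e5b = 0xe0fb
+ 0xf5b8 = 0xd6b4
+ 0x7292 = 0x4947
One's complement: ~0x4947
Checksum = 0xb6b8


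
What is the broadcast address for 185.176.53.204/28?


Network: 185.176.53.192/28
Host bits = 4
Set all host bits to 1:
Broadcast: 185.176.53.207


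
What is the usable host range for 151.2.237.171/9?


Network: 151.0.0.0
Broadcast: 151.127.255.255
First usable = network + 1
Last usable = broadcast - 1
Range: 151.0.0.1 to 151.127.255.254


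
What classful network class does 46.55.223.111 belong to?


First octet: 46
Binary: 00101110
0xxxxxxx -> Class A (1-126)
Class A, default mask 255.0.0.0 (/8)


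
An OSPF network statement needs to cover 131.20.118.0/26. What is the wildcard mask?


Subnet mask: 255.255.255.192
Wildcard = 255.255.255.255 - subnet mask
255 - 255 = 0
255 - 255 = 0
255 - 255 = 0
255 - 192 = 63
Wildcard: 0.0.0.63


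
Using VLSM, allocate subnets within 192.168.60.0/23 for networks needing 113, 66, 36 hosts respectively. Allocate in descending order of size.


113 hosts -> /25 (126 usable): 192.168.60.0/25
66 hosts -> /25 (126 usable): 192.168.60.128/25
36 hosts -> /26 (62 usable): 192.168.61.0/26
Allocation: 192.168.60.0/25 (113 hosts, 126 usable); 192.168.60.128/25 (66 hosts, 126 usable); 192.168.61.0/26 (36 hosts, 62 usable)


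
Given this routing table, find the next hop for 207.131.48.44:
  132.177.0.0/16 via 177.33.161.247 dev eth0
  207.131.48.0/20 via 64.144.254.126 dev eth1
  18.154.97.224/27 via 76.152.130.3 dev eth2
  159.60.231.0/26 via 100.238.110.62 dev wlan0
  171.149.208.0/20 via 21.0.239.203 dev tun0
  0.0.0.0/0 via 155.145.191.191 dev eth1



Longest prefix match for 207.131.48.44:
  /16 132.177.0.0: no
  /20 207.131.48.0: MATCH
  /27 18.154.97.224: no
  /26 159.60.231.0: no
  /20 171.149.208.0: no
  /0 0.0.0.0: MATCH
Selected: next-hop 64.144.254.126 via eth1 (matched /20)


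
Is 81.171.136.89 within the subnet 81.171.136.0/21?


Subnet network: 81.171.136.0
Test IP AND mask: 81.171.136.0
Yes, 81.171.136.89 is in 81.171.136.0/21


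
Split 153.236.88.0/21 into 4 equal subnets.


New prefix = 21 + 2 = 23
Each subnet has 512 addresses
  153.236.88.0/23
  153.236.90.0/23
  153.236.92.0/23
  153.236.94.0/23
Subnets: 153.236.88.0/23, 153.236.90.0/23, 153.236.92.0/23, 153.236.94.0/23


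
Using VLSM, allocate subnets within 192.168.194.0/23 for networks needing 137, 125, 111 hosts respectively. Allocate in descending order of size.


137 hosts -> /24 (254 usable): 192.168.194.0/24
125 hosts -> /25 (126 usable): 192.168.195.0/25
111 hosts -> /25 (126 usable): 192.168.195.128/25
Allocation: 192.168.194.0/24 (137 hosts, 254 usable); 192.168.195.0/25 (125 hosts, 126 usable); 192.168.195.128/25 (111 hosts, 126 usable)


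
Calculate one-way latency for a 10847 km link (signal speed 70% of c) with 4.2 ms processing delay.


Speed = 0.7 * 3e5 km/s = 210000 km/s
Propagation delay = 10847 / 210000 = 0.0517 s = 51.6524 ms
Processing delay = 4.2 ms
Total one-way latency = 55.8524 ms


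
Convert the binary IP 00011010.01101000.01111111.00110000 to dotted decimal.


00011010 = 26
01101000 = 104
01111111 = 127
00110000 = 48
IP: 26.104.127.48


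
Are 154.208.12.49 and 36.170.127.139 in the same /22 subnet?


Mask: 255.255.252.0
154.208.12.49 AND mask = 154.208.12.0
36.170.127.139 AND mask = 36.170.124.0
No, different subnets (154.208.12.0 vs 36.170.124.0)


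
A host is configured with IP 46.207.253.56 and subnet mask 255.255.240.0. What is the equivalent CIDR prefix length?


Binary: 11111111.11111111.11110000.00000000
Count leading 1s
Prefix: /20


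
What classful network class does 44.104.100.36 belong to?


First octet: 44
Binary: 00101100
0xxxxxxx -> Class A (1-126)
Class A, default mask 255.0.0.0 (/8)


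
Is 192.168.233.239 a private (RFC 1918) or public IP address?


RFC 1918 private ranges:
  10.0.0.0/8 (10.0.0.0 - 10.255.255.255)
  172.16.0.0/12 (172.16.0.0 - 172.31.255.255)
  192.168.0.0/16 (192.168.0.0 - 192.168.255.255)
Private (in 192.168.0.0/16)


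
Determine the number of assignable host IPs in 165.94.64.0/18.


Host bits = 32 - 18 = 14
Total addresses = 2^14 = 16384
Usable = total - 2 (network and broadcast)
Usable hosts: 16382


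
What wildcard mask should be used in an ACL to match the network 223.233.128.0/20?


Subnet mask: 255.255.240.0
Wildcard = 255.255.255.255 - subnet mask
255 - 255 = 0
255 - 255 = 0
255 - 240 = 15
255 - 0 = 255
Wildcard: 0.0.15.255


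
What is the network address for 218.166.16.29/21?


IP:   11011010.10100110.00010000.00011101
Mask: 11111111.11111111.11111000.00000000
AND operation:
Net:  11011010.10100110.00010000.00000000
Network: 218.166.16.0/21


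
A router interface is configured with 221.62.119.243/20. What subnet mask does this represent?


/20 means 20 network bits, 12 host bits
Binary: 11111111111111111111000000000000
Mask: 255.255.240.0


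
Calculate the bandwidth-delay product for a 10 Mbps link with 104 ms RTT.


BDP = bandwidth * RTT
= 10 Mbps * 104 ms
= 10 * 1e6 * 104 / 1000 bits
= 1040000 bits
= 130000 bytes
= 126.9531 KB
BDP = 1040000 bits (130000 bytes)


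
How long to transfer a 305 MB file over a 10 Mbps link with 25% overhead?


Effective throughput = 10 * (1 - 25/100) = 7.5 Mbps
File size in Mb = 305 * 8 = 2440 Mb
Time = 2440 / 7.5
Time = 325.3333 seconds


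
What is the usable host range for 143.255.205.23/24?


Network: 143.255.205.0
Broadcast: 143.255.205.255
First usable = network + 1
Last usable = broadcast - 1
Range: 143.255.205.1 to 143.255.205.254


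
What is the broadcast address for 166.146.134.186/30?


Network: 166.146.134.184/30
Host bits = 2
Set all host bits to 1:
Broadcast: 166.146.134.187


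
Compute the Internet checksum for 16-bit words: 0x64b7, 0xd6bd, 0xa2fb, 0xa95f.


Sum all words (with carry folding):
+ 0x64b7 = 0x64b7
+ 0xd6bd = 0x3b75
+ 0xa2fb = 0xde70
+ 0xa95f = 0x87d0
One's complement: ~0x87d0
Checksum = 0x782f


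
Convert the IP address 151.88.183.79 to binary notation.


151 = 10010111
88 = 01011000
183 = 10110111
79 = 01001111
Binary: 10010111.01011000.10110111.01001111


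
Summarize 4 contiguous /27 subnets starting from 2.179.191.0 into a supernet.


Original prefix: /27
Number of subnets: 4 = 2^2
New prefix = 27 - 2 = 25
Supernet: 2.179.191.0/25


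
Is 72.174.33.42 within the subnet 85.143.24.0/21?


Subnet network: 85.143.24.0
Test IP AND mask: 72.174.32.0
No, 72.174.33.42 is not in 85.143.24.0/21


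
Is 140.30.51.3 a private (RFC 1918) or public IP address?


RFC 1918 private ranges:
  10.0.0.0/8 (10.0.0.0 - 10.255.255.255)
  172.16.0.0/12 (172.16.0.0 - 172.31.255.255)
  192.168.0.0/16 (192.168.0.0 - 192.168.255.255)
Public (not in any RFC 1918 range)


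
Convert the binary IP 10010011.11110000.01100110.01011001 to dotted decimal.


10010011 = 147
11110000 = 240
01100110 = 102
01011001 = 89
IP: 147.240.102.89


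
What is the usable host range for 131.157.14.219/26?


Network: 131.157.14.192
Broadcast: 131.157.14.255
First usable = network + 1
Last usable = broadcast - 1
Range: 131.157.14.193 to 131.157.14.254


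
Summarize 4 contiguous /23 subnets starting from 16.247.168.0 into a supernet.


Original prefix: /23
Number of subnets: 4 = 2^2
New prefix = 23 - 2 = 21
Supernet: 16.247.168.0/21


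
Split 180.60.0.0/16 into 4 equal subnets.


New prefix = 16 + 2 = 18
Each subnet has 16384 addresses
  180.60.0.0/18
  180.60.64.0/18
  180.60.128.0/18
  180.60.192.0/18
Subnets: 180.60.0.0/18, 180.60.64.0/18, 180.60.128.0/18, 180.60.192.0/18


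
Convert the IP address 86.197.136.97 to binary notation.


86 = 01010110
197 = 11000101
136 = 10001000
97 = 01100001
Binary: 01010110.11000101.10001000.01100001


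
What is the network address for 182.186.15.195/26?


IP:   10110110.10111010.00001111.11000011
Mask: 11111111.11111111.11111111.11000000
AND operation:
Net:  10110110.10111010.00001111.11000000
Network: 182.186.15.192/26


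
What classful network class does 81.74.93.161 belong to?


First octet: 81
Binary: 01010001
0xxxxxxx -> Class A (1-126)
Class A, default mask 255.0.0.0 (/8)
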